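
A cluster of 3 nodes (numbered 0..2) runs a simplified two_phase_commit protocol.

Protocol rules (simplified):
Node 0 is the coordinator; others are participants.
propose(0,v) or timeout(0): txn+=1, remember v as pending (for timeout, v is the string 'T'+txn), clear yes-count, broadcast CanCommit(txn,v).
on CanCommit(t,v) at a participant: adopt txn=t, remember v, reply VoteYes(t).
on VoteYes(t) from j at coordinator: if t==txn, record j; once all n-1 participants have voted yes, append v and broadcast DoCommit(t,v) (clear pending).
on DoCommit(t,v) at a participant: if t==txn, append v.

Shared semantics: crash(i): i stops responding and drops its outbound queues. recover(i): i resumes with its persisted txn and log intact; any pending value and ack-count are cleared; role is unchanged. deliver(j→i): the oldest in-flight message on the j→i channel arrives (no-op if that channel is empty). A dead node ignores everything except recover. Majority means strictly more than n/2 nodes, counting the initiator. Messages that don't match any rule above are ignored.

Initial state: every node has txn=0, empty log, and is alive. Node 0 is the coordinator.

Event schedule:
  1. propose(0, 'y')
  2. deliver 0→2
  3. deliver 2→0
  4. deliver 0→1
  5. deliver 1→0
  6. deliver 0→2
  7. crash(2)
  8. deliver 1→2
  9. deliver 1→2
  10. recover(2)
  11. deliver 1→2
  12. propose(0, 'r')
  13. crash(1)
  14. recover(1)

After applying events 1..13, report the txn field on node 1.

1

[1] propose(0,'y') → N0(coor t1 [-])
[2] deliver 0→2 → N2(part t1 [-])
[3] deliver 2→0 → ∅
[4] deliver 0→1 → N1(part t1 [-])
[5] deliver 1→0 → N0(coor t1 [y])
[6] deliver 0→2 → N2(part t1 [y])
[7] crash(2) → N2(✗part t1 [y])
[8] deliver 1→2 → ∅
[9] deliver 1→2 → ∅
[10] recover(2) → N2(part t1 [y])
[11] deliver 1→2 → ∅
[12] propose(0,'r') → N0(coor t2 [y])
[13] crash(1) → N1(✗part t1 [-])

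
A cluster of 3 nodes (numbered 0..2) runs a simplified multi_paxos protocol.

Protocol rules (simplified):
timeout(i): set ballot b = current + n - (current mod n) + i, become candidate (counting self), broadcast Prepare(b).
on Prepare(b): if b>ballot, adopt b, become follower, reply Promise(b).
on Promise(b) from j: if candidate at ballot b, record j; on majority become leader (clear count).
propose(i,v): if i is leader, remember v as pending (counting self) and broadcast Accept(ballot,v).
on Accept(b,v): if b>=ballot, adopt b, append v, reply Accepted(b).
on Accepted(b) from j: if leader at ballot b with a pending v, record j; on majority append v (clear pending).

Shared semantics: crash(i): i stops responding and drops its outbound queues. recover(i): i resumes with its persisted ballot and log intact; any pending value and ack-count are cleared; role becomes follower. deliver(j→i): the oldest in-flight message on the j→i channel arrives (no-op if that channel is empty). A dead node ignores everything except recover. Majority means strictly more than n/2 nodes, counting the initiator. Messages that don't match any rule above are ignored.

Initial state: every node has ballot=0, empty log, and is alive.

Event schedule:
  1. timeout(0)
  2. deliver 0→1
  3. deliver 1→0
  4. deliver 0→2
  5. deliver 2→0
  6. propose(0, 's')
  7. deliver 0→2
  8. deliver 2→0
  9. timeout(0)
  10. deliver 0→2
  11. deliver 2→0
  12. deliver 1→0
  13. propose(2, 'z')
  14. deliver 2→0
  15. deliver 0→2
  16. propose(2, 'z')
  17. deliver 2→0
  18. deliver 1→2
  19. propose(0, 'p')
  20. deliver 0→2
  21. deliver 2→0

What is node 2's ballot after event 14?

6

[1] timeout(0) → N0(cand b3 [-])
[2] deliver 0→1 → N1(foll b3 [-])
[3] deliver 1→0 → N0(lead b3 [-])
[4] deliver 0→2 → N2(foll b3 [-])
[5] deliver 2→0 → ∅
[6] propose(0,'s') → ∅
[7] deliver 0→2 → N2(foll b3 [s])
[8] deliver 2→0 → N0(lead b3 [s])
[9] timeout(0) → N0(cand b6 [s])
[10] deliver 0→2 → N2(foll b6 [s])
[11] deliver 2→0 → N0(lead b6 [s])
[12] deliver 1→0 → ∅
[13] propose(2,'z') → ∅
[14] deliver 2→0 → ∅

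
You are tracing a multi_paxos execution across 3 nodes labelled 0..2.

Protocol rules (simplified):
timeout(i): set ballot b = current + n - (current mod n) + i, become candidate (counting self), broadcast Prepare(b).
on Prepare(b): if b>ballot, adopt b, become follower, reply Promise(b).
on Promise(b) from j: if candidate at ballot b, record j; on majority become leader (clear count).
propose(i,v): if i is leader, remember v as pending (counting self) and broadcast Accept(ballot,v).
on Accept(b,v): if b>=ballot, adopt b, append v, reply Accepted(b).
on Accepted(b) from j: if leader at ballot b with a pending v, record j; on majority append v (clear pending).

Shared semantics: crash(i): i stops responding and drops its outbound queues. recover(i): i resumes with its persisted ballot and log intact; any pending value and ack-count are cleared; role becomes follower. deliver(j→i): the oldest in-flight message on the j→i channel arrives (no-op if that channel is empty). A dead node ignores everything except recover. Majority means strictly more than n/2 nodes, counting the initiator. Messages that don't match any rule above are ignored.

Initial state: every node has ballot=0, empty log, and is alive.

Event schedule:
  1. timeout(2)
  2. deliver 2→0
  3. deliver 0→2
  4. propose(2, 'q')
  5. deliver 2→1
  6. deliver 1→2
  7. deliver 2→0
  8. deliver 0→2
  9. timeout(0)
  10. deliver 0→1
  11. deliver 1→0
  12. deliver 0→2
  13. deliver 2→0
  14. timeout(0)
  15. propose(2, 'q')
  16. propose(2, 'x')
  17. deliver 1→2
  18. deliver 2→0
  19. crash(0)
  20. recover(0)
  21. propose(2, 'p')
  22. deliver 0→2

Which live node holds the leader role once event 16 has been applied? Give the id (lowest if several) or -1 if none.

after 1 — timeout(2): n2:cand/b5/[-]
after 2 — deliver 2→0: n0:foll/b5/[-]
after 3 — deliver 0→2: n2:lead/b5/[-]
after 4 — propose(2,'q'): ·
after 5 — deliver 2→1: n1:foll/b5/[-]
after 6 — deliver 1→2: ·
after 7 — deliver 2→0: n0:foll/b5/[q]
after 8 — deliver 0→2: n2:lead/b5/[q]
after 9 — timeout(0): n0:cand/b6/[q]
after 10 — deliver 0→1: n1:foll/b6/[-]
after 11 — deliver 1→0: n0:lead/b6/[q]
after 12 — deliver 0→2: n2:foll/b6/[q]
after 13 — deliver 2→0: ·
after 14 — timeout(0): n0:cand/b9/[q]
after 15 — propose(2,'q'): ·
after 16 — propose(2,'x'): ·

-1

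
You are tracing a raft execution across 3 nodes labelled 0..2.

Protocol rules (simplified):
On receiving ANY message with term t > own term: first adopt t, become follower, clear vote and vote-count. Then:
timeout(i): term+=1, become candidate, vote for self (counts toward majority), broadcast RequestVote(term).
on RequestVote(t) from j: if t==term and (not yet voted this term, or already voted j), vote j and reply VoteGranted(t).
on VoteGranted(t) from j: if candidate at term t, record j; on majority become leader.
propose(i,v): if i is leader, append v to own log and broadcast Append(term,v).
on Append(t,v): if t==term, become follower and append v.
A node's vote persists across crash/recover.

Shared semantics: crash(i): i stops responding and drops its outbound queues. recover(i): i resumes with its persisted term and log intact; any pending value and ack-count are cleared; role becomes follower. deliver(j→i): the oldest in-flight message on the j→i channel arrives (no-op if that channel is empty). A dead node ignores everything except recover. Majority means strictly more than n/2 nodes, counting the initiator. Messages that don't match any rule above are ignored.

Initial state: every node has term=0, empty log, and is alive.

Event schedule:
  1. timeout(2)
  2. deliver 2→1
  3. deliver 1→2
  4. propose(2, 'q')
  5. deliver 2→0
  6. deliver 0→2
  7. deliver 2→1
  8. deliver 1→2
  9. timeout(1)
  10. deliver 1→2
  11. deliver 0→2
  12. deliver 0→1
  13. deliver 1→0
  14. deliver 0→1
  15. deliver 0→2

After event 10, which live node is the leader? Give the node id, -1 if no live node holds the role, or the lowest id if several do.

-1

step 1 timeout(2): 2={cand,t=1,log=-}
step 2 deliver 2→1: 1={foll,t=1,log=-}
step 3 deliver 1→2: 2={lead,t=1,log=-}
step 4 propose(2,'q'): 2={lead,t=1,log=q}
step 5 deliver 2→0: 0={foll,t=1,log=-}
step 6 deliver 0→2: —
step 7 deliver 2→1: 1={foll,t=1,log=q}
step 8 deliver 1→2: —
step 9 timeout(1): 1={cand,t=2,log=q}
step 10 deliver 1→2: 2={foll,t=2,log=q}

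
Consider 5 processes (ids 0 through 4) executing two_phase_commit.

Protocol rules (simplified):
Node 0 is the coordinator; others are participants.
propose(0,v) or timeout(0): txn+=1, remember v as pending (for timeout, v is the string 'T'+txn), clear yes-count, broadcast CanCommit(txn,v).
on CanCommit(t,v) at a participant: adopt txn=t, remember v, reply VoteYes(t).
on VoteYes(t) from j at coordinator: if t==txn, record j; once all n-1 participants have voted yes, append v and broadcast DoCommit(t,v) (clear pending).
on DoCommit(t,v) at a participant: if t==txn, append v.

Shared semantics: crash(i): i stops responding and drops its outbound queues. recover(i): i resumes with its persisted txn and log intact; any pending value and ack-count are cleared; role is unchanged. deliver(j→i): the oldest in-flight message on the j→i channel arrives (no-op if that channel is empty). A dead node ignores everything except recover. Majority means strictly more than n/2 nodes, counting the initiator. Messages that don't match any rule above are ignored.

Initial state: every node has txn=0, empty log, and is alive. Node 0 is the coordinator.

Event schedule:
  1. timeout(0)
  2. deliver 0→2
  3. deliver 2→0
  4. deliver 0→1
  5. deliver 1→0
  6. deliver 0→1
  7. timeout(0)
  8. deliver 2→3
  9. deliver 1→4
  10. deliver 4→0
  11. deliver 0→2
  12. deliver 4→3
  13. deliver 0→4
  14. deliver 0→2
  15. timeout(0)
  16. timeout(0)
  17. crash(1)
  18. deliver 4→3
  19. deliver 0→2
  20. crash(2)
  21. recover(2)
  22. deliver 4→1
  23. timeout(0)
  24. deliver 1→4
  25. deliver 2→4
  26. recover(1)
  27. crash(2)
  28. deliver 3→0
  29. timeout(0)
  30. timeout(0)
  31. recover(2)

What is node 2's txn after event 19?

[1] timeout(0) → N0(coor t1 [-])
[2] deliver 0→2 → N2(part t1 [-])
[3] deliver 2→0 → ∅
[4] deliver 0→1 → N1(part t1 [-])
[5] deliver 1→0 → ∅
[6] deliver 0→1 → ∅
[7] timeout(0) → N0(coor t2 [-])
[8] deliver 2→3 → ∅
[9] deliver 1→4 → ∅
[10] deliver 4→0 → ∅
[11] deliver 0→2 → N2(part t2 [-])
[12] deliver 4→3 → ∅
[13] deliver 0→4 → N4(part t1 [-])
[14] deliver 0→2 → ∅
[15] timeout(0) → N0(coor t3 [-])
[16] timeout(0) → N0(coor t4 [-])
[17] crash(1) → N1(✗part t1 [-])
[18] deliver 4→3 → ∅
[19] deliver 0→2 → N2(part t3 [-])

3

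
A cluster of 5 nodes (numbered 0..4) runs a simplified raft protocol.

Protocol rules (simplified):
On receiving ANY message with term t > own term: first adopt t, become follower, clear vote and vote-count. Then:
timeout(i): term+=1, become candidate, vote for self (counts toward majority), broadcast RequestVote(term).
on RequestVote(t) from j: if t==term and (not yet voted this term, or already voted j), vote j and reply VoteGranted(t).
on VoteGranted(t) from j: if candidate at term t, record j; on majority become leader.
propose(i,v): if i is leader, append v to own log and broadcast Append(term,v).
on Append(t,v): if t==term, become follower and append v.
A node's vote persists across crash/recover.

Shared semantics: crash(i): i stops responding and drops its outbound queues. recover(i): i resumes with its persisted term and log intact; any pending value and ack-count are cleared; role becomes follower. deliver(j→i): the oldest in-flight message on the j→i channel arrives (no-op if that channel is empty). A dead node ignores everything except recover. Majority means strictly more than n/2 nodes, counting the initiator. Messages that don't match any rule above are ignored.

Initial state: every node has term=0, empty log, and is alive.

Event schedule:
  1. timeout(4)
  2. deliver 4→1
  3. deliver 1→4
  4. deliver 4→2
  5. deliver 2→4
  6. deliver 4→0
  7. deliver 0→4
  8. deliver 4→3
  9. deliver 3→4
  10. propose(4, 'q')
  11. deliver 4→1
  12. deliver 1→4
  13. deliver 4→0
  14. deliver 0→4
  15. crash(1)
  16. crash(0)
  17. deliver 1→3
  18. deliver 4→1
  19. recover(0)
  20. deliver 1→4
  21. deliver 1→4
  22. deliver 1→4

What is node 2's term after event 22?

step 1 timeout(4): 4={cand,t=1,log=-}
step 2 deliver 4→1: 1={foll,t=1,log=-}
step 3 deliver 1→4: —
step 4 deliver 4→2: 2={foll,t=1,log=-}
step 5 deliver 2→4: 4={lead,t=1,log=-}
step 6 deliver 4→0: 0={foll,t=1,log=-}
step 7 deliver 0→4: —
step 8 deliver 4→3: 3={foll,t=1,log=-}
step 9 deliver 3→4: —
step 10 propose(4,'q'): 4={lead,t=1,log=q}
step 11 deliver 4→1: 1={foll,t=1,log=q}
step 12 deliver 1→4: —
step 13 deliver 4→0: 0={foll,t=1,log=q}
step 14 deliver 0→4: —
step 15 crash(1): 1={✗foll,t=1,log=q}
step 16 crash(0): 0={✗foll,t=1,log=q}
step 17 deliver 1→3: —
step 18 deliver 4→1: —
step 19 recover(0): 0={foll,t=1,log=q}
step 20 deliver 1→4: —
step 21 deliver 1→4: —
step 22 deliver 1→4: —

1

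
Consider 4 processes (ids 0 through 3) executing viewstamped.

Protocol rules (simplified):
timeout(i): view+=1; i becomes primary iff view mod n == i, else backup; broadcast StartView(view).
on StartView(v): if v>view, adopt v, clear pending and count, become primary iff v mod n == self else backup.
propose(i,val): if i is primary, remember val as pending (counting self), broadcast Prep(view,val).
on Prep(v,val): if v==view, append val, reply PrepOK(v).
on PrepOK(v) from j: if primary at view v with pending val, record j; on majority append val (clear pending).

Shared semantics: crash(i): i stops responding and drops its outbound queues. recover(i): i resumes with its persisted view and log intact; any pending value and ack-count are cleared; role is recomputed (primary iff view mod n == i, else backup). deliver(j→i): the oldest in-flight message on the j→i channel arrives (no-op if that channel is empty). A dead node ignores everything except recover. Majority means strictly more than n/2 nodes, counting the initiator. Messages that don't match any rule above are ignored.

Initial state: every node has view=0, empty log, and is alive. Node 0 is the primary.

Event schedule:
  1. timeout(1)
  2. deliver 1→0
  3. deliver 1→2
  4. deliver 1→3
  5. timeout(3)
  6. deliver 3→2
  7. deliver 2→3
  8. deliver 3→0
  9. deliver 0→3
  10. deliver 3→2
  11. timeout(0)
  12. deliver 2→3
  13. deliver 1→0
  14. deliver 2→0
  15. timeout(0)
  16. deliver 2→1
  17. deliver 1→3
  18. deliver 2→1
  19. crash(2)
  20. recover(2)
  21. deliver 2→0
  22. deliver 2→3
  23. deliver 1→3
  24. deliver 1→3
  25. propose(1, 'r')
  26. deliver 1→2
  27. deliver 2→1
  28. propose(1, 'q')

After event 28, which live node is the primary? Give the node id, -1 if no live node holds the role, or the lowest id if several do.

0

[1] timeout(1) → N1(prim v1 [-])
[2] deliver 1→0 → N0(back v1 [-])
[3] deliver 1→2 → N2(back v1 [-])
[4] deliver 1→3 → N3(back v1 [-])
[5] timeout(3) → N3(back v2 [-])
[6] deliver 3→2 → N2(prim v2 [-])
[7] deliver 2→3 → ∅
[8] deliver 3→0 → N0(back v2 [-])
[9] deliver 0→3 → ∅
[10] deliver 3→2 → ∅
[11] timeout(0) → N0(back v3 [-])
[12] deliver 2→3 → ∅
[13] deliver 1→0 → ∅
[14] deliver 2→0 → ∅
[15] timeout(0) → N0(prim v4 [-])
[16] deliver 2→1 → ∅
[17] deliver 1→3 → ∅
[18] deliver 2→1 → ∅
[19] crash(2) → N2(✗prim v2 [-])
[20] recover(2) → N2(prim v2 [-])
[21] deliver 2→0 → ∅
[22] deliver 2→3 → ∅
[23] deliver 1→3 → ∅
[24] deliver 1→3 → ∅
[25] propose(1,'r') → ∅
[26] deliver 1→2 → ∅
[27] deliver 2→1 → ∅
[28] propose(1,'q') → ∅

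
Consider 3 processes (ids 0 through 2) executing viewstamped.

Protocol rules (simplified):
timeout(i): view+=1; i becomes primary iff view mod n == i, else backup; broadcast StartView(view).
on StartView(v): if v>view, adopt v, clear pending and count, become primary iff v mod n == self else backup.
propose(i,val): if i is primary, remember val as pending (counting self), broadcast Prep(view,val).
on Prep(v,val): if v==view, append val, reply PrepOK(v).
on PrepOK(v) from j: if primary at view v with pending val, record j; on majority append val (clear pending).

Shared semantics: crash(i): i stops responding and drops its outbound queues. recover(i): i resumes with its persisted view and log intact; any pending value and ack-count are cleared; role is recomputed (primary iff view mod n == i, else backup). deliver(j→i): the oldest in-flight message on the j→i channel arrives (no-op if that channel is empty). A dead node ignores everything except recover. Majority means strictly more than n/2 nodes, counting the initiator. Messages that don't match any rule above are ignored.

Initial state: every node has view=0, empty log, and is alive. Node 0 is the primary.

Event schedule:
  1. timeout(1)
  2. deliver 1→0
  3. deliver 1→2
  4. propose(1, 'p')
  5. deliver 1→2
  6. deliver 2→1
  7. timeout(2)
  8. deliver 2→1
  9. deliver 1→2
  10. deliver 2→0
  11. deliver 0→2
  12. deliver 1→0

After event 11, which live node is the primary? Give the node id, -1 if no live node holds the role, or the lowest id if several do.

step 1 timeout(1): 1={prim,v=1,log=-}
step 2 deliver 1→0: 0={back,v=1,log=-}
step 3 deliver 1→2: 2={back,v=1,log=-}
step 4 propose(1,'p'): —
step 5 deliver 1→2: 2={back,v=1,log=p}
step 6 deliver 2→1: 1={prim,v=1,log=p}
step 7 timeout(2): 2={prim,v=2,log=p}
step 8 deliver 2→1: 1={back,v=2,log=p}
step 9 deliver 1→2: —
step 10 deliver 2→0: 0={back,v=2,log=-}
step 11 deliver 0→2: —

2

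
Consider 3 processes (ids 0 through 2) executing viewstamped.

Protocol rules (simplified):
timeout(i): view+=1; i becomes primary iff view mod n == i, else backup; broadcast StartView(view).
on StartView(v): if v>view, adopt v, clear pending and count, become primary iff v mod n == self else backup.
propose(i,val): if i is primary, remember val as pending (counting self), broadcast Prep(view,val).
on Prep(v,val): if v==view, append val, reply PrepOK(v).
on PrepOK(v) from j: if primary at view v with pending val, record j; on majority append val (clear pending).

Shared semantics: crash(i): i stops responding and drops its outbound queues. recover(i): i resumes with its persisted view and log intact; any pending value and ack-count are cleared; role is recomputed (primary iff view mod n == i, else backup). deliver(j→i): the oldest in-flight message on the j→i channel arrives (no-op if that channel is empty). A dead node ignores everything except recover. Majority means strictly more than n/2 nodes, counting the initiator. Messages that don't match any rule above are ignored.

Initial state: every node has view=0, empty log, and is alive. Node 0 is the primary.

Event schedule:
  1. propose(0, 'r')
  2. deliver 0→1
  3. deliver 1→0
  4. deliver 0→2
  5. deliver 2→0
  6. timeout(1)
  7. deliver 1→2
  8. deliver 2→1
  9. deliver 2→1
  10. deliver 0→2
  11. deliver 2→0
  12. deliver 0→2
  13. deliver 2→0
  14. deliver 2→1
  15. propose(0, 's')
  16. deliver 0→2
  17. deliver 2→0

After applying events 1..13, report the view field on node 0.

1. propose(0,'r'):  nop
2. deliver 0→1:  <1:back v0 r>
3. deliver 1→0:  <0:prim v0 r>
4. deliver 0→2:  <2:back v0 r>
5. deliver 2→0:  nop
6. timeout(1):  <1:prim v1 r>
7. deliver 1→2:  <2:back v1 r>
8. deliver 2→1:  nop
9. deliver 2→1:  nop
10. deliver 0→2:  nop
11. deliver 2→0:  nop
12. deliver 0→2:  nop
13. deliver 2→0:  nop

0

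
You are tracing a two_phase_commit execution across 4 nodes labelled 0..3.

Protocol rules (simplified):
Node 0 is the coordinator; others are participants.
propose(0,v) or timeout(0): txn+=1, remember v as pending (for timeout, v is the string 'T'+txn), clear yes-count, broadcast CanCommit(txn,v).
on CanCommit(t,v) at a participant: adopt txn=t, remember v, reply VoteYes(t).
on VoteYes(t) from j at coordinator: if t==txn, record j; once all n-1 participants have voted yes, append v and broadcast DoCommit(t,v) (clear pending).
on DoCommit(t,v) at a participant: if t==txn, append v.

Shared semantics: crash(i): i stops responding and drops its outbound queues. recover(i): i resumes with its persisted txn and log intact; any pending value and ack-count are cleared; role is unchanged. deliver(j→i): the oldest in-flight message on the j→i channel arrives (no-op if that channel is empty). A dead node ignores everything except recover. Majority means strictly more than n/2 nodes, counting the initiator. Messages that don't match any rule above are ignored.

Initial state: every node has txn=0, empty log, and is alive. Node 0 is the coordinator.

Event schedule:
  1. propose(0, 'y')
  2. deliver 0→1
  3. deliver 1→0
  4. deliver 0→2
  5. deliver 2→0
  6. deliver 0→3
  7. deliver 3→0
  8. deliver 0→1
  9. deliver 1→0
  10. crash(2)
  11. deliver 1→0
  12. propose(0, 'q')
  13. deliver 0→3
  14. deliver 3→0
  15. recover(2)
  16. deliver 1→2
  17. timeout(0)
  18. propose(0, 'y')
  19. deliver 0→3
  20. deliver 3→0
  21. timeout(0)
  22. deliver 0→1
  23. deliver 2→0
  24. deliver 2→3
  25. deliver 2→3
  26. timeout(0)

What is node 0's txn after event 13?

2

1. propose(0,'y'):  <0:coor t1 ->
2. deliver 0→1:  <1:part t1 ->
3. deliver 1→0:  nop
4. deliver 0→2:  <2:part t1 ->
5. deliver 2→0:  nop
6. deliver 0→3:  <3:part t1 ->
7. deliver 3→0:  <0:coor t1 y>
8. deliver 0→1:  <1:part t1 y>
9. deliver 1→0:  nop
10. crash(2):  <2:✗part t1 ->
11. deliver 1→0:  nop
12. propose(0,'q'):  <0:coor t2 y>
13. deliver 0→3:  <3:part t1 y>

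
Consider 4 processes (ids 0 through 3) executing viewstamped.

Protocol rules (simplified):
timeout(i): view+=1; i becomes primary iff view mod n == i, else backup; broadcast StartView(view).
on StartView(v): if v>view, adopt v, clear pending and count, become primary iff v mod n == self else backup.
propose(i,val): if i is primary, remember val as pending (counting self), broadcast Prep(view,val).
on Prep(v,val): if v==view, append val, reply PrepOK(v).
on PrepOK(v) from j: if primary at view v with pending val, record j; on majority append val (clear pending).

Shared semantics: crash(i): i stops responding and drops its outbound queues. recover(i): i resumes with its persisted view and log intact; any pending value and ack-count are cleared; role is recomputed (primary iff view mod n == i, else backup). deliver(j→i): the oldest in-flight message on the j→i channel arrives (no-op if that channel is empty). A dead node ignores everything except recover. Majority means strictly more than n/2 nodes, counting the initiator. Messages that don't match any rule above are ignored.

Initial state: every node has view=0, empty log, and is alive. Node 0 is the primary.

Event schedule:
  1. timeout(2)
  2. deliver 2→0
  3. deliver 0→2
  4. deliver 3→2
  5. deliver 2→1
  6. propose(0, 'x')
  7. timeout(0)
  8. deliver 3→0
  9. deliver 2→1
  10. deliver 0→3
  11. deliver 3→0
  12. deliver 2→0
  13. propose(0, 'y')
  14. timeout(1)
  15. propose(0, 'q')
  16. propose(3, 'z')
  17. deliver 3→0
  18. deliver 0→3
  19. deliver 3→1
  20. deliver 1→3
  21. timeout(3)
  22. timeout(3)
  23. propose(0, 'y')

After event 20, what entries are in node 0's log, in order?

step 1 timeout(2): 2={back,v=1,log=-}
step 2 deliver 2→0: 0={back,v=1,log=-}
step 3 deliver 0→2: —
step 4 deliver 3→2: —
step 5 deliver 2→1: 1={prim,v=1,log=-}
step 6 propose(0,'x'): —
step 7 timeout(0): 0={back,v=2,log=-}
step 8 deliver 3→0: —
step 9 deliver 2→1: —
step 10 deliver 0→3: 3={back,v=2,log=-}
step 11 deliver 3→0: —
step 12 deliver 2→0: —
step 13 propose(0,'y'): —
step 14 timeout(1): 1={back,v=2,log=-}
step 15 propose(0,'q'): —
step 16 propose(3,'z'): —
step 17 deliver 3→0: —
step 18 deliver 0→3: —
step 19 deliver 3→1: —
step 20 deliver 1→3: —

empty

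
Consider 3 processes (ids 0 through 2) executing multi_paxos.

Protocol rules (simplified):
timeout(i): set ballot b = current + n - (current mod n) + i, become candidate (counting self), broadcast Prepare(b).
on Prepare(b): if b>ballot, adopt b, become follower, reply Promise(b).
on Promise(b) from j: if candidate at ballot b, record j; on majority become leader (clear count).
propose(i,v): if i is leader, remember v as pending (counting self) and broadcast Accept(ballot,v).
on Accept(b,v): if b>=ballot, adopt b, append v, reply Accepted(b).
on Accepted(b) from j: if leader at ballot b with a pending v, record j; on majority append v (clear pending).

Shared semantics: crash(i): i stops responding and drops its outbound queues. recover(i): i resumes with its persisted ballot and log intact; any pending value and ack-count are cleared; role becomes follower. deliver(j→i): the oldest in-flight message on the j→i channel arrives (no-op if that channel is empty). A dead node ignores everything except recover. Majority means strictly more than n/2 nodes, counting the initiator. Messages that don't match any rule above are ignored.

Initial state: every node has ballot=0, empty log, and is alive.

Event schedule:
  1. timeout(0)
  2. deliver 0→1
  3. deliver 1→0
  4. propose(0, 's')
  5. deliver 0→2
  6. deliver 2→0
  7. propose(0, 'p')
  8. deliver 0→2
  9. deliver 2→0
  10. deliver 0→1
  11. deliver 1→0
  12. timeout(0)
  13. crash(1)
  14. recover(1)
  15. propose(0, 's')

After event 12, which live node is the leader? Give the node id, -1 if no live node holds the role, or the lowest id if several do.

[1] timeout(0) → N0(cand b3 [-])
[2] deliver 0→1 → N1(foll b3 [-])
[3] deliver 1→0 → N0(lead b3 [-])
[4] propose(0,'s') → ∅
[5] deliver 0→2 → N2(foll b3 [-])
[6] deliver 2→0 → ∅
[7] propose(0,'p') → ∅
[8] deliver 0→2 → N2(foll b3 [s])
[9] deliver 2→0 → N0(lead b3 [p])
[10] deliver 0→1 → N1(foll b3 [s])
[11] deliver 1→0 → ∅
[12] timeout(0) → N0(cand b6 [p])

-1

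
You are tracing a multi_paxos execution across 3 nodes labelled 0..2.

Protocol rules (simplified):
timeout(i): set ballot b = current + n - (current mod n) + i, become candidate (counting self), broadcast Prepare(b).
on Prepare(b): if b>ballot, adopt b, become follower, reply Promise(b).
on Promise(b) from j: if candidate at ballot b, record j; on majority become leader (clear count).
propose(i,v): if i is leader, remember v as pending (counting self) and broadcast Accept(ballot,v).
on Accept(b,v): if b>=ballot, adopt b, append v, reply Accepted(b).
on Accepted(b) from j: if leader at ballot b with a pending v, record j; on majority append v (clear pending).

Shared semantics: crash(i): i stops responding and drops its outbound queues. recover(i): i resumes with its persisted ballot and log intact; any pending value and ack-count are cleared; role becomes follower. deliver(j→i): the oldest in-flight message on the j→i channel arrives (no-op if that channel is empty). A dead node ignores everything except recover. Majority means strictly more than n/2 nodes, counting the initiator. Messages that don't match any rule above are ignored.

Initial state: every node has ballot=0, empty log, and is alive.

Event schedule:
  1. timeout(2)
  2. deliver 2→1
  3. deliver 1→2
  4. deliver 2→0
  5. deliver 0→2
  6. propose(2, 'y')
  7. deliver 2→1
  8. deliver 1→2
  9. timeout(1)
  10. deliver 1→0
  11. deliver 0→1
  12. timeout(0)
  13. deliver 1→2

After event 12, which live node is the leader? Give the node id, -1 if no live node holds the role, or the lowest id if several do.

step 1 timeout(2): 2={cand,b=5,log=-}
step 2 deliver 2→1: 1={foll,b=5,log=-}
step 3 deliver 1→2: 2={lead,b=5,log=-}
step 4 deliver 2→0: 0={foll,b=5,log=-}
step 5 deliver 0→2: —
step 6 propose(2,'y'): —
step 7 deliver 2→1: 1={foll,b=5,log=y}
step 8 deliver 1→2: 2={lead,b=5,log=y}
step 9 timeout(1): 1={cand,b=7,log=y}
step 10 deliver 1→0: 0={foll,b=7,log=-}
step 11 deliver 0→1: 1={lead,b=7,log=y}
step 12 timeout(0): 0={cand,b=9,log=-}

1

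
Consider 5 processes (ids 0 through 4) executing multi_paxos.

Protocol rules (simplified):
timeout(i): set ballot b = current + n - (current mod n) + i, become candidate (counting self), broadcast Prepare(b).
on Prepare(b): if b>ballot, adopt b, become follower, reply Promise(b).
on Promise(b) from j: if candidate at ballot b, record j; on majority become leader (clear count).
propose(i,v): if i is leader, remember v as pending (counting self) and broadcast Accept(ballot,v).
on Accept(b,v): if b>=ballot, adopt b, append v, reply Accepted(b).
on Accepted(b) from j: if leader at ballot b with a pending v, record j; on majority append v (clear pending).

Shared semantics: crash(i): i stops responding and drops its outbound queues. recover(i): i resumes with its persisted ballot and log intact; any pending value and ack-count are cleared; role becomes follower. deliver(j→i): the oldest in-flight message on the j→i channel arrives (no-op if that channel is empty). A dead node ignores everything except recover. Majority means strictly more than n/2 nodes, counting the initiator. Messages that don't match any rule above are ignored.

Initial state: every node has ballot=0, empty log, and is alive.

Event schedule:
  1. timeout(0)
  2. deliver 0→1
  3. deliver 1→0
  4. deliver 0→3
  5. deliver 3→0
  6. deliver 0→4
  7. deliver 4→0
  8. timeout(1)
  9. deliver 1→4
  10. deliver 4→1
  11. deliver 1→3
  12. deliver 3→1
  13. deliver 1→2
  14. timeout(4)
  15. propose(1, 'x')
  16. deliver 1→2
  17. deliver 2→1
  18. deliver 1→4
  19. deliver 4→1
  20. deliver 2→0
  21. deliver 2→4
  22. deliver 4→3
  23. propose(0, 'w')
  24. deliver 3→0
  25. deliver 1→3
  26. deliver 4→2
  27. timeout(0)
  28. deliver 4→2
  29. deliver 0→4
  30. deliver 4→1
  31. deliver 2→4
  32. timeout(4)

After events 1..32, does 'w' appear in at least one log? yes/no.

no

[1] timeout(0) → N0(cand b5 [-])
[2] deliver 0→1 → N1(foll b5 [-])
[3] deliver 1→0 → ∅
[4] deliver 0→3 → N3(foll b5 [-])
[5] deliver 3→0 → N0(lead b5 [-])
[6] deliver 0→4 → N4(foll b5 [-])
[7] deliver 4→0 → ∅
[8] timeout(1) → N1(cand b11 [-])
[9] deliver 1→4 → N4(foll b11 [-])
[10] deliver 4→1 → ∅
[11] deliver 1→3 → N3(foll b11 [-])
[12] deliver 3→1 → N1(lead b11 [-])
[13] deliver 1→2 → N2(foll b11 [-])
[14] timeout(4) → N4(cand b19 [-])
[15] propose(1,'x') → ∅
[16] deliver 1→2 → N2(foll b11 [x])
[17] deliver 2→1 → ∅
[18] deliver 1→4 → ∅
[19] deliver 4→1 → N1(foll b19 [-])
[20] deliver 2→0 → ∅
[21] deliver 2→4 → ∅
[22] deliver 4→3 → N3(foll b19 [-])
[23] propose(0,'w') → ∅
[24] deliver 3→0 → ∅
[25] deliver 1→3 → ∅
[26] deliver 4→2 → N2(foll b19 [x])
[27] timeout(0) → N0(cand b10 [-])
[28] deliver 4→2 → ∅
[29] deliver 0→4 → ∅
[30] deliver 4→1 → ∅
[31] deliver 2→4 → ∅
[32] timeout(4) → N4(cand b24 [-])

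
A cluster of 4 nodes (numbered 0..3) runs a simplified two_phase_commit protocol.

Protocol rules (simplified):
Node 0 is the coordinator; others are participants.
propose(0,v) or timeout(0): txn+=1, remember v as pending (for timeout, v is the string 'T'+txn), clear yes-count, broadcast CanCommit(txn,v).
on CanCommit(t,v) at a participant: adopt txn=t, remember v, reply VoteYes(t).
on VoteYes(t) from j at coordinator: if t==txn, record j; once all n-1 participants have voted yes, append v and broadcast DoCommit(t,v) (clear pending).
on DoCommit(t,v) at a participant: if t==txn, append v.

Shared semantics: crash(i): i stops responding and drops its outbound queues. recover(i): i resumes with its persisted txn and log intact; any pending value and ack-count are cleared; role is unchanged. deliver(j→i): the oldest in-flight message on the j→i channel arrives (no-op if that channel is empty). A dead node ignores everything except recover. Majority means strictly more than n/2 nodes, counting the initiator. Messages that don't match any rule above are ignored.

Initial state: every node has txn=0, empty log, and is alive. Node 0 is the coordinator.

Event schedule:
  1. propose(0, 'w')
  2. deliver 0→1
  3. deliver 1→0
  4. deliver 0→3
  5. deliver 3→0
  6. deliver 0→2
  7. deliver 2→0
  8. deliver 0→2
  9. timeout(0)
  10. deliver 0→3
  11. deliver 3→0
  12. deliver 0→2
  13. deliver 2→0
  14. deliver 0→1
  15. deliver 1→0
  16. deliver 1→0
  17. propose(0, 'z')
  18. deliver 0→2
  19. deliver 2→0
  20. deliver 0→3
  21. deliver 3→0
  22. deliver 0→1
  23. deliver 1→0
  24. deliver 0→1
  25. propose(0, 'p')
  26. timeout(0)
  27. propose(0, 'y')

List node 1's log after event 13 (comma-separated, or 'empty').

1. propose(0,'w'):  <0:coor t1 ->
2. deliver 0→1:  <1:part t1 ->
3. deliver 1→0:  nop
4. deliver 0→3:  <3:part t1 ->
5. deliver 3→0:  nop
6. deliver 0→2:  <2:part t1 ->
7. deliver 2→0:  <0:coor t1 w>
8. deliver 0→2:  <2:part t1 w>
9. timeout(0):  <0:coor t2 w>
10. deliver 0→3:  <3:part t1 w>
11. deliver 3→0:  nop
12. deliver 0→2:  <2:part t2 w>
13. deliver 2→0:  nop

empty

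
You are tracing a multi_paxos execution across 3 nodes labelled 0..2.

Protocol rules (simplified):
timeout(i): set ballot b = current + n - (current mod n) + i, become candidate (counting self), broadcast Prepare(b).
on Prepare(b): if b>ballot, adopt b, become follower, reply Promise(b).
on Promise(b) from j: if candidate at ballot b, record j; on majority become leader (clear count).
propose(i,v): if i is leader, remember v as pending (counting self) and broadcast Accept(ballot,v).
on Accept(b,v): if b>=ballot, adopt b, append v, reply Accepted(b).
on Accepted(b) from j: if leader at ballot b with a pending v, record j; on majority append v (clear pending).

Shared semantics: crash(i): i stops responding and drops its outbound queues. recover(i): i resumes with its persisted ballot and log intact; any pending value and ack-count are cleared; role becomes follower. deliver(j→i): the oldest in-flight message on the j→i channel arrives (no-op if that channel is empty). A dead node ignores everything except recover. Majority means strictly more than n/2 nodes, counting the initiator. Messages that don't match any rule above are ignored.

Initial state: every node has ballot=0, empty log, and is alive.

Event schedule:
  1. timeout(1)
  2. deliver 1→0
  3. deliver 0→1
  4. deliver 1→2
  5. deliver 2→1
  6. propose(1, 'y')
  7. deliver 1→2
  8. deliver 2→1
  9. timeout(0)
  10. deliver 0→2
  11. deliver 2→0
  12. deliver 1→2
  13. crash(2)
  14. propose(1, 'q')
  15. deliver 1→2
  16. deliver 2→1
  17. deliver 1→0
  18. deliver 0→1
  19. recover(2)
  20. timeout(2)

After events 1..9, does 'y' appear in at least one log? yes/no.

yes

e1 timeout(1): 1[cand,b=4,-]
e2 deliver 1→0: 0[foll,b=4,-]
e3 deliver 0→1: 1[lead,b=4,-]
e4 deliver 1→2: 2[foll,b=4,-]
e5 deliver 2→1: ·
e6 propose(1,'y'): ·
e7 deliver 1→2: 2[foll,b=4,y]
e8 deliver 2→1: 1[lead,b=4,y]
e9 timeout(0): 0[cand,b=6,-]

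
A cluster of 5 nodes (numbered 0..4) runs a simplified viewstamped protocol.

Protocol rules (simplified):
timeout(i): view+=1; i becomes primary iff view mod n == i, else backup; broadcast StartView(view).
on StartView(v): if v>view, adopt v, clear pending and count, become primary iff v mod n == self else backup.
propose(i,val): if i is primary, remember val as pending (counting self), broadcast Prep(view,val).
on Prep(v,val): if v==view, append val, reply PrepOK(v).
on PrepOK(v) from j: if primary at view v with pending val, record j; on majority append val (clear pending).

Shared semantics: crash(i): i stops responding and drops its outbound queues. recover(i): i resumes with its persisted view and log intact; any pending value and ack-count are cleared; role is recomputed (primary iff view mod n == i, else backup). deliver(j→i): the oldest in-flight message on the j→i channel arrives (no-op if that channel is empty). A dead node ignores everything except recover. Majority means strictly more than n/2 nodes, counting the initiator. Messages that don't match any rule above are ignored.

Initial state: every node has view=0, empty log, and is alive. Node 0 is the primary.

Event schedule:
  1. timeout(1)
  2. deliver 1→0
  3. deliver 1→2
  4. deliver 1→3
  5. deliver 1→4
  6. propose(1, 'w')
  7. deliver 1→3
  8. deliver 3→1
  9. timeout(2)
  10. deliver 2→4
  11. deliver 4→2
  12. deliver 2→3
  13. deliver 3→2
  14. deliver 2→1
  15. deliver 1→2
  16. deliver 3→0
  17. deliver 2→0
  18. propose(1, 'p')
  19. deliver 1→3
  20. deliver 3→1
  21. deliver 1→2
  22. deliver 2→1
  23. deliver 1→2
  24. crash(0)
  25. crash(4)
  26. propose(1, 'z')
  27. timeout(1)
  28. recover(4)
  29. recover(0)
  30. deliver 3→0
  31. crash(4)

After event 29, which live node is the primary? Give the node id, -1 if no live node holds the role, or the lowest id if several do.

1. timeout(1):  <1:prim v1 ->
2. deliver 1→0:  <0:back v1 ->
3. deliver 1→2:  <2:back v1 ->
4. deliver 1→3:  <3:back v1 ->
5. deliver 1→4:  <4:back v1 ->
6. propose(1,'w'):  nop
7. deliver 1→3:  <3:back v1 w>
8. deliver 3→1:  nop
9. timeout(2):  <2:prim v2 ->
10. deliver 2→4:  <4:back v2 ->
11. deliver 4→2:  nop
12. deliver 2→3:  <3:back v2 w>
13. deliver 3→2:  nop
14. deliver 2→1:  <1:back v2 ->
15. deliver 1→2:  nop
16. deliver 3→0:  nop
17. deliver 2→0:  <0:back v2 ->
18. propose(1,'p'):  nop
19. deliver 1→3:  nop
20. deliver 3→1:  nop
21. deliver 1→2:  nop
22. deliver 2→1:  nop
23. deliver 1→2:  nop
24. crash(0):  <0:✗back v2 ->
25. crash(4):  <4:✗back v2 ->
26. propose(1,'z'):  nop
27. timeout(1):  <1:back v3 ->
28. recover(4):  <4:back v2 ->
29. recover(0):  <0:back v2 ->

2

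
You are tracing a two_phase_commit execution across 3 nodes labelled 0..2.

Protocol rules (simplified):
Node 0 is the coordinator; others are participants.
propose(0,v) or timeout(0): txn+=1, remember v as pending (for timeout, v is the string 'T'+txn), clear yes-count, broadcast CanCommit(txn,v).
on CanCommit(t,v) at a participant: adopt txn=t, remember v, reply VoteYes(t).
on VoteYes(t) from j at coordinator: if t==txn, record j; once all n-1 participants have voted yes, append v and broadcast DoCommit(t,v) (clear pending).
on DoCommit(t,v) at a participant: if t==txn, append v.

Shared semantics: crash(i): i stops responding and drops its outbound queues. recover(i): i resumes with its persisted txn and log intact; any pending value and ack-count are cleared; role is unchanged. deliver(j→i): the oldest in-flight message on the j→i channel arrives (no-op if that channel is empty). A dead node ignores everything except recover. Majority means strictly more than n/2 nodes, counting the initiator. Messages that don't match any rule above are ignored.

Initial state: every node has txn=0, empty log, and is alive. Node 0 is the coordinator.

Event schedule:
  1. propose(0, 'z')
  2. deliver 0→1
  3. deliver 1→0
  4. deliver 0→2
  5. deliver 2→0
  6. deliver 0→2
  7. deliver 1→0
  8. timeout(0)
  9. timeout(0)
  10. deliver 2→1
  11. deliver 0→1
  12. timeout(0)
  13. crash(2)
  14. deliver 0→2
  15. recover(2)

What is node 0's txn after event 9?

after 1 — propose(0,'z'): n0:coor/t1/[-]
after 2 — deliver 0→1: n1:part/t1/[-]
after 3 — deliver 1→0: ·
after 4 — deliver 0→2: n2:part/t1/[-]
after 5 — deliver 2→0: n0:coor/t1/[z]
after 6 — deliver 0→2: n2:part/t1/[z]
after 7 — deliver 1→0: ·
after 8 — timeout(0): n0:coor/t2/[z]
after 9 — timeout(0): n0:coor/t3/[z]

3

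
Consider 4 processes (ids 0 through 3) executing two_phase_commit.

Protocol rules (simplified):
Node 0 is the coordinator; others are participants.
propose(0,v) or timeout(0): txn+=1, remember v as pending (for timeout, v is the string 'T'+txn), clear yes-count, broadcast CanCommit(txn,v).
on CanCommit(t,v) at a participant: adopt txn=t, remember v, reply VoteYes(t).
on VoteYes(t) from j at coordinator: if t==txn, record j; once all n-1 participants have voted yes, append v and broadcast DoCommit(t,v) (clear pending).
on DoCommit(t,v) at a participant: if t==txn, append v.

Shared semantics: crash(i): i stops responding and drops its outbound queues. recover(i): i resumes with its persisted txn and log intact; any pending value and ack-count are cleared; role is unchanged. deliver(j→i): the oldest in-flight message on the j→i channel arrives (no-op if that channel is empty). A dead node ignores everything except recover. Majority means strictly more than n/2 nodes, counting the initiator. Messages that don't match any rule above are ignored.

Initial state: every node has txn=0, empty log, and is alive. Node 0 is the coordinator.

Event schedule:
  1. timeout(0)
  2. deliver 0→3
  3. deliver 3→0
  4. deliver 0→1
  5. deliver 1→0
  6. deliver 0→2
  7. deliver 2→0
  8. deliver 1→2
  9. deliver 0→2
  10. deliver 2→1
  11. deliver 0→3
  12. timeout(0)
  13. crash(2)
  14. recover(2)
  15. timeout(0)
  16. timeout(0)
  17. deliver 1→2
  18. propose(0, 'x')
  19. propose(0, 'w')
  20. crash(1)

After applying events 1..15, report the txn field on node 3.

after 1 — timeout(0): n0:coor/t1/[-]
after 2 — deliver 0→3: n3:part/t1/[-]
after 3 — deliver 3→0: ·
after 4 — deliver 0→1: n1:part/t1/[-]
after 5 — deliver 1→0: ·
after 6 — deliver 0→2: n2:part/t1/[-]
after 7 — deliver 2→0: n0:coor/t1/[T1]
after 8 — deliver 1→2: ·
after 9 — deliver 0→2: n2:part/t1/[T1]
after 10 — deliver 2→1: ·
after 11 — deliver 0→3: n3:part/t1/[T1]
after 12 — timeout(0): n0:coor/t2/[T1]
after 13 — crash(2): n2:✗part/t1/[T1]
after 14 — recover(2): n2:part/t1/[T1]
after 15 — timeout(0): n0:coor/t3/[T1]

1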